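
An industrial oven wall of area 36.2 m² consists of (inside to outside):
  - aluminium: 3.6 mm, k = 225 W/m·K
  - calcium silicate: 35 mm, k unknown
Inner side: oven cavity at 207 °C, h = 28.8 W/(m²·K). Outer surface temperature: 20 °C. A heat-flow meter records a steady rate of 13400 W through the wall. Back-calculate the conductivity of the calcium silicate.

Thermal resistances in series:
R_inner film = 1/(h_i·A) = 1/(28.8×36.2) = 9.592×10^-4 K/W
R_aluminium = L/(kA) = 0.0036/(225×36.2) = 4.42×10^-7 K/W
Sum of known resistances R_other = 9.596×10^-4 K/W
Total R = ΔT/Q = 187/13400 = 0.01396 K/W
R_calcium silicate = R_total − R_other = 0.013 K/W
k = L/(R·A) = 0.035/(0.013×36.2)

k ≈ 0.0744 W/(m·K)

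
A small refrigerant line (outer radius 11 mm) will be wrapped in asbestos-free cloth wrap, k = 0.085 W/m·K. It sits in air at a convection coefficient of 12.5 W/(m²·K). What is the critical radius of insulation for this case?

r_cr ≈ 6.8 mm

For a cylinder r_cr = k/h = 0.085/12.5
r_cr = 6.8 mm; since the bare radius (11 mm) is above r_cr, any added insulation will reduce heat loss.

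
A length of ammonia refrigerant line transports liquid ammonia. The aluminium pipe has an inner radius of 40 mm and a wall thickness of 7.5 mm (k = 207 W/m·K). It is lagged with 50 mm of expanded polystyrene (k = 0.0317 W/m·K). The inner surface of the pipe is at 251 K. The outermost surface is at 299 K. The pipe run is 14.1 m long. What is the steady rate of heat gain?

Q ≈ 187 W

For a radial system each layer contributes R = ln(r_out/r_in)/(2πkL); films add R = 1/(hA).
R_aluminium pipe wall = ln(47.5/40)/(2π×207×14.1) = 9.371×10^-6 K/W
R_expanded polystyrene = ln(97.5/47.5)/(2π×0.0317×14.1) = 0.2561 K/W
R_total = 0.2561 K/W
Q = ΔT/R_total = 48/0.2561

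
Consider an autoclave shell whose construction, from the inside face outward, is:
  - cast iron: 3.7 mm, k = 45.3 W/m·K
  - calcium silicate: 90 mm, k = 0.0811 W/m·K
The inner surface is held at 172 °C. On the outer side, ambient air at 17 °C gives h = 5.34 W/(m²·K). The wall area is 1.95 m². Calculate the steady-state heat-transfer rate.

Q ≈ 233 W

Thermal resistances in series:
R_cast iron = L/(kA) = 0.0037/(45.3×1.95) = 4.189×10^-5 K/W
R_calcium silicate = L/(kA) = 0.09/(0.0811×1.95) = 0.5691 K/W
R_outer film = 1/(h_o·A) = 1/(5.34×1.95) = 0.09603 K/W
R_total = 0.6652 K/W
Q = ΔT / R_total = 155 / 0.6652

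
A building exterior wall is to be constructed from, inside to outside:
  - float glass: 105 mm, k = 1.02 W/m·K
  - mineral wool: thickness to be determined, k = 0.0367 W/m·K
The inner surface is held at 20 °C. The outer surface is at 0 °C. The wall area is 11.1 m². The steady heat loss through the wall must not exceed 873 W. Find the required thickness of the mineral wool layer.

L ≈ 5.55 mm

Treating each layer as a thermal resistance in series:
R_float glass = L/(kA) = 0.105/(1.02×11.1) = 0.009274 K/W
Sum of the known resistances R_other = 0.009274 K/W
Required total resistance R_tot = ΔT/Q_allow = 20/873 = 0.02291 K/W
R_mineral wool = R_tot − R_other = 0.01364 K/W
L = R·k·A = 0.01364×0.0367×11.1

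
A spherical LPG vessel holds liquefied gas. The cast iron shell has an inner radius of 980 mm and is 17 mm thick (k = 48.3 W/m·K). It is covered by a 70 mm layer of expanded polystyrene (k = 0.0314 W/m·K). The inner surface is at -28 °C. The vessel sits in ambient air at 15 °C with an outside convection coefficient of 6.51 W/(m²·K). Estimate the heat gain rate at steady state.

Q ≈ 242 W

For a spherical shell R = (1/r₁ − 1/r₂)/(4πk); film R = 1/(h·4πr²). In series:
R_cast iron shell = (1/0.98 − 1/0.997)/(4π×48.3) = 2.867×10^-5 K/W
R_expanded polystyrene = (1/0.997 − 1/1.067)/(4π×0.0314) = 0.1668 K/W
R_outer film = 1/(h·4πr_o²) = 1/(6.51×4π×1.067²) = 0.01074 K/W
R_total = 0.1775 K/W
Q = ΔT/R_total = 43/0.1775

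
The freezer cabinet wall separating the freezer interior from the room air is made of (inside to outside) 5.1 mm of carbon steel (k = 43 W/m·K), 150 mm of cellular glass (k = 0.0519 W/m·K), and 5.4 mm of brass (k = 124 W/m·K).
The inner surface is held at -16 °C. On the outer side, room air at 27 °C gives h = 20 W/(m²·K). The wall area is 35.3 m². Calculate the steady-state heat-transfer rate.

Q ≈ 516 W

Treating each layer as a thermal resistance in series:
R_carbon steel = L/(kA) = 0.0051/(43×35.3) = 3.36×10^-6 K/W
R_cellular glass = L/(kA) = 0.15/(0.0519×35.3) = 0.08187 K/W
R_brass = L/(kA) = 0.0054/(124×35.3) = 1.234×10^-6 K/W
R_outer film = 1/(h_o·A) = 1/(20×35.3) = 0.001416 K/W
R_total = 0.0833 K/W
Q = ΔT / R_total = 43 / 0.0833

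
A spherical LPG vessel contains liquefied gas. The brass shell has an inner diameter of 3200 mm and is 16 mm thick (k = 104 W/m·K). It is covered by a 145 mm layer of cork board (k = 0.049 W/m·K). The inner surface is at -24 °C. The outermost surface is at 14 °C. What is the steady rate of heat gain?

Spherical conduction: R = (1/r_in − 1/r_out)/(4πk) per layer; series-sum.
R_brass shell = (1/1.6 − 1/1.616)/(4π×104) = 4.735×10^-6 K/W
R_cork board = (1/1.616 − 1/1.761)/(4π×0.049) = 0.08275 K/W
R_total = 0.08275 K/W
Q = ΔT/R_total = 38/0.08275

Q ≈ 459 W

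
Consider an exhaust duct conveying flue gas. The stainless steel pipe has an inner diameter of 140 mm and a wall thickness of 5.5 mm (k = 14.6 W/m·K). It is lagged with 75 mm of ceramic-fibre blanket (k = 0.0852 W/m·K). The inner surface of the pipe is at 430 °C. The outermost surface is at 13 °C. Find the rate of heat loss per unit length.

Cylindrical conduction, so R = ln(r₂/r₁)/(2πkL) per layer, in series:
R_stainless steel pipe wall = ln(75.5/70)/(2π×14.6×1) = 8.245×10^-4 K/W
R_ceramic-fibre blanket = ln(150.5/75.5)/(2π×0.0852×1) = 1.289 K/W
R_total = 1.289 K/W
Q = ΔT/R_total = 417/1.289

q′ ≈ 323 W/m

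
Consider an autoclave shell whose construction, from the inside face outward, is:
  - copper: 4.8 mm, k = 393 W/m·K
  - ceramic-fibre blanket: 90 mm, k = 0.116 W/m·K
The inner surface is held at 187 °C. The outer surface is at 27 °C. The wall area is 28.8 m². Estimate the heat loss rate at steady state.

Q ≈ 5940 W

Thermal resistances in series:
R_copper = L/(kA) = 0.0048/(393×28.8) = 4.241×10^-7 K/W
R_ceramic-fibre blanket = L/(kA) = 0.09/(0.116×28.8) = 0.02694 K/W
R_total = 0.02694 K/W
Q = ΔT / R_total = 160 / 0.02694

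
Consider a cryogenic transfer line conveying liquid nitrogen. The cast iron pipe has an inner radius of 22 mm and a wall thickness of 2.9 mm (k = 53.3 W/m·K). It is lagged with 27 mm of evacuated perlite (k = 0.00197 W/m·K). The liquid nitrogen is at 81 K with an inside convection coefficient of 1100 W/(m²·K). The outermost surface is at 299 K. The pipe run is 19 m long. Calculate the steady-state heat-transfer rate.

Q ≈ 69.8 W

For a radial system each layer contributes R = ln(r_out/r_in)/(2πkL); films add R = 1/(hA).
R_inner film = 1/(h_i·2πr₁L) = 1/(1100×2π×0.022×19) = 3.461×10^-4 K/W
R_cast iron pipe wall = ln(24.9/22)/(2π×53.3×19) = 1.946×10^-5 K/W
R_evacuated perlite = ln(51.9/24.9)/(2π×0.00197×19) = 3.123 K/W
R_total = 3.123 K/W
Q = ΔT/R_total = 218/3.123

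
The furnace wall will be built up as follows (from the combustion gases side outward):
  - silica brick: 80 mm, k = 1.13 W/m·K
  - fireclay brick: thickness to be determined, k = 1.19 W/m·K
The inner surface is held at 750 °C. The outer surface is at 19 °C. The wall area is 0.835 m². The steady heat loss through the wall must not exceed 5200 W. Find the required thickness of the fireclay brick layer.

L ≈ 55.4 mm

Series thermal resistances:
R_silica brick = L/(kA) = 0.08/(1.13×0.835) = 0.08479 K/W
Sum of the known resistances R_other = 0.08479 K/W
Required total resistance R_tot = ΔT/Q_allow = 731/5200 = 0.1406 K/W
R_fireclay brick = R_tot − R_other = 0.05579 K/W
L = R·k·A = 0.05579×1.19×0.835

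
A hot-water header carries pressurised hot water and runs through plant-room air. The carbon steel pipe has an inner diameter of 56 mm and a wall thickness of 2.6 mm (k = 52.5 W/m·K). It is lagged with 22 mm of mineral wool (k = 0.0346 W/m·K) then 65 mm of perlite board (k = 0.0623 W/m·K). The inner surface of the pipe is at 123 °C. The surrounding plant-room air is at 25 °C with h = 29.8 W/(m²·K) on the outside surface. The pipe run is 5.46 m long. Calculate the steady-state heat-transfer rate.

Q ≈ 117 W

Treating each annulus and film as a series resistance:
R_carbon steel pipe wall = ln(30.6/28)/(2π×52.5×5.46) = 4.93×10^-5 K/W
R_mineral wool = ln(52.6/30.6)/(2π×0.0346×5.46) = 0.4564 K/W
R_perlite board = ln(117.6/52.6)/(2π×0.0623×5.46) = 0.3764 K/W
R_outer film = 1/(h_o·2πr_oL) = 1/(29.8×2π×0.1176×5.46) = 0.008318 K/W
R_total = 0.8412 K/W
Q = ΔT/R_total = 98/0.8412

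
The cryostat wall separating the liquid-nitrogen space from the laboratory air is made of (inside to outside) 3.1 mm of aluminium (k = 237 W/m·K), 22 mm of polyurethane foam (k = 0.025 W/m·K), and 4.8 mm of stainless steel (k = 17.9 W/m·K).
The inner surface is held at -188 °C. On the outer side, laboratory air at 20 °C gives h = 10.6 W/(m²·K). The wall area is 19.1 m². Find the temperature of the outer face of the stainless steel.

Using the resistance-network approach (series):
R_aluminium = L/(kA) = 0.0031/(237×19.1) = 6.848×10^-7 K/W
R_polyurethane foam = L/(kA) = 0.022/(0.025×19.1) = 0.04607 K/W
R_stainless steel = L/(kA) = 0.0048/(17.9×19.1) = 1.404×10^-5 K/W
R_outer film = 1/(h_o·A) = 1/(10.6×19.1) = 0.004939 K/W
R_total = 0.05103 K/W;  Q = ΔT/R_total = 208/0.05103 = 4076 W
T_interface = T_inner + Q·ΣR(inner→interface) = -188 + 4080×0.04609

T ≈ -0.134 °C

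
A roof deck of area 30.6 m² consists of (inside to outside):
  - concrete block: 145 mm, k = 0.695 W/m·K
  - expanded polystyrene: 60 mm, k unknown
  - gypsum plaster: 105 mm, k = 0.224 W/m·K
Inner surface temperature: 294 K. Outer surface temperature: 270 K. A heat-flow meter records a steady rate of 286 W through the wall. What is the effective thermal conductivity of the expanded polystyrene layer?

Series thermal resistances:
R_concrete block = L/(kA) = 0.145/(0.695×30.6) = 0.006818 K/W
R_gypsum plaster = L/(kA) = 0.105/(0.224×30.6) = 0.01532 K/W
Sum of known resistances R_other = 0.02214 K/W
Total R = ΔT/Q = 24/286 = 0.08392 K/W
R_expanded polystyrene = R_total − R_other = 0.06178 K/W
k = L/(R·A) = 0.06/(0.06178×30.6)

k ≈ 0.0317 W/(m·K)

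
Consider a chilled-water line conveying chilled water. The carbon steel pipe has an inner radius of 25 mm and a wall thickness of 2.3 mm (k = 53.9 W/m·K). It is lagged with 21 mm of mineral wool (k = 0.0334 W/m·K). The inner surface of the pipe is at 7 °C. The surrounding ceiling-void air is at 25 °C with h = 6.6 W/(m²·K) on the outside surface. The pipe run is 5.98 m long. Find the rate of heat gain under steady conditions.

Q ≈ 33.4 W

Radial resistances (cylindrical: R_cond = ln(r_o/r_i)/(2πkL), R_conv = 1/(h·2πrL)):
R_carbon steel pipe wall = ln(27.3/25)/(2π×53.9×5.98) = 4.346×10^-5 K/W
R_mineral wool = ln(48.3/27.3)/(2π×0.0334×5.98) = 0.4546 K/W
R_outer film = 1/(h_o·2πr_oL) = 1/(6.6×2π×0.0483×5.98) = 0.08349 K/W
R_total = 0.5382 K/W
Q = ΔT/R_total = 18/0.5382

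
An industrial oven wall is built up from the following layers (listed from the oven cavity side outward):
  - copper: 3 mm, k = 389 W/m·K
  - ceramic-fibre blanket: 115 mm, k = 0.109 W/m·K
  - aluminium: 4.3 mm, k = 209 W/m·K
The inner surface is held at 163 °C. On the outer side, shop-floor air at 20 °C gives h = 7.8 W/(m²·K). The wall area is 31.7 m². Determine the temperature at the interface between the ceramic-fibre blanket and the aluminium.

T ≈ 35.5 °C

Treating each layer as a thermal resistance in series:
R_copper = L/(kA) = 0.003/(389×31.7) = 2.433×10^-7 K/W
R_ceramic-fibre blanket = L/(kA) = 0.115/(0.109×31.7) = 0.03328 K/W
R_aluminium = L/(kA) = 0.0043/(209×31.7) = 6.49×10^-7 K/W
R_outer film = 1/(h_o·A) = 1/(7.8×31.7) = 0.004044 K/W
R_total = 0.03733 K/W;  Q = ΔT/R_total = 143/0.03733 = 3831 W
T_interface = T_inner − Q·ΣR(inner→interface) = 163 − 3830×0.03328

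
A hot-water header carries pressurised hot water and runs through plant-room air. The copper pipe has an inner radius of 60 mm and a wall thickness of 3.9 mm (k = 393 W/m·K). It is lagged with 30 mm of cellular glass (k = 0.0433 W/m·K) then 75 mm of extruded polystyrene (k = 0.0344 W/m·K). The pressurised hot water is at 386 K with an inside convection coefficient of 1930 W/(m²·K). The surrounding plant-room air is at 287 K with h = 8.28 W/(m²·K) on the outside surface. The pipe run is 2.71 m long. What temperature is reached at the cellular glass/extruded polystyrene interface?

For a radial system each layer contributes R = ln(r_out/r_in)/(2πkL); films add R = 1/(hA).
R_inner film = 1/(h_i·2πr₁L) = 1/(1930×2π×0.06×2.71) = 5.072×10^-4 K/W
R_copper pipe wall = ln(63.9/60)/(2π×393×2.71) = 9.411×10^-6 K/W
R_cellular glass = ln(93.9/63.9)/(2π×0.0433×2.71) = 0.5221 K/W
R_extruded polystyrene = ln(168.9/93.9)/(2π×0.0344×2.71) = 1.002 K/W
R_outer film = 1/(h_o·2πr_oL) = 1/(8.28×2π×0.1689×2.71) = 0.04199 K/W
R_total = 1.567 K/W
Q = ΔT/R_total = 99/1.567
Q = 63.2 W
T_interface = T_inner − Q·ΣR(inner→interface) = 386 − 63.2×0.5226

T ≈ 353 K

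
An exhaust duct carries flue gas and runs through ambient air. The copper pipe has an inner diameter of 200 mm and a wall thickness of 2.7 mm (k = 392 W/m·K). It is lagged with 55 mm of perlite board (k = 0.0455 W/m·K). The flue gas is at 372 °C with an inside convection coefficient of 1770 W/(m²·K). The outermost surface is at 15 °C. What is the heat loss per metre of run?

q′ ≈ 238 W/m

Radial resistances (cylindrical: R_cond = ln(r_o/r_i)/(2πkL), R_conv = 1/(h·2πrL)):
R_inner film = 1/(h_i·2πr₁L) = 1/(1770×2π×0.1×1) = 8.992×10^-4 K/W
R_copper pipe wall = ln(102.7/100)/(2π×392×1) = 1.082×10^-5 K/W
R_perlite board = ln(157.7/102.7)/(2π×0.0455×1) = 1.5 K/W
R_total = 1.501 K/W
Q = ΔT/R_total = 357/1.501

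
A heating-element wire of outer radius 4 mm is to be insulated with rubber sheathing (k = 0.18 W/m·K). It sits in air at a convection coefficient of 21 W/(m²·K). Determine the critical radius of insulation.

r_cr ≈ 8.57 mm

For a cylinder r_cr = k/h = 0.18/21
r_cr = 8.57 mm; since the bare radius (4 mm) is below r_cr, adding a thin layer of insulation will *increase* heat loss.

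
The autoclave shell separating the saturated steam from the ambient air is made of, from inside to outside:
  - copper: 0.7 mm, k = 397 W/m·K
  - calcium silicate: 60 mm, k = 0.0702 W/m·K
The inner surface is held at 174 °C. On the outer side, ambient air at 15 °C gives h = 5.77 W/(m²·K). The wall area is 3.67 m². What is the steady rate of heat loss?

Thermal resistances in series:
R_copper = L/(kA) = 0.0007/(397×3.67) = 4.804×10^-7 K/W
R_calcium silicate = L/(kA) = 0.06/(0.0702×3.67) = 0.2329 K/W
R_outer film = 1/(h_o·A) = 1/(5.77×3.67) = 0.04722 K/W
R_total = 0.2801 K/W
Q = ΔT / R_total = 159 / 0.2801

Q ≈ 568 W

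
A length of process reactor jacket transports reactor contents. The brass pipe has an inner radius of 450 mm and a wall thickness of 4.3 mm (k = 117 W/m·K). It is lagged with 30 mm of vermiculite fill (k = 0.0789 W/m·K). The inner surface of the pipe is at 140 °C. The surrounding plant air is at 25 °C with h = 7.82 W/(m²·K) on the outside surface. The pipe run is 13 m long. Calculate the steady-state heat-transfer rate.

Radial resistances (cylindrical: R_cond = ln(r_o/r_i)/(2πkL), R_conv = 1/(h·2πrL)):
R_brass pipe wall = ln(454.3/450)/(2π×117×13) = 9.951×10^-7 K/W
R_vermiculite fill = ln(484.3/454.3)/(2π×0.0789×13) = 0.009922 K/W
R_outer film = 1/(h_o·2πr_oL) = 1/(7.82×2π×0.4843×13) = 0.003233 K/W
R_total = 0.01316 K/W
Q = ΔT/R_total = 115/0.01316

Q ≈ 8740 W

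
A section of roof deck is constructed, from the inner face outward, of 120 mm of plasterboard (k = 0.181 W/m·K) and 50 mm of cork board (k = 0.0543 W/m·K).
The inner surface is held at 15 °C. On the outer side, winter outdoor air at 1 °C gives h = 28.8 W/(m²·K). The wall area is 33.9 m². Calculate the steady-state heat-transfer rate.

Model the wall as resistances in series:
R_plasterboard = L/(kA) = 0.12/(0.181×33.9) = 0.01956 K/W
R_cork board = L/(kA) = 0.05/(0.0543×33.9) = 0.02716 K/W
R_outer film = 1/(h_o·A) = 1/(28.8×33.9) = 0.001024 K/W
R_total = 0.04774 K/W
Q = ΔT / R_total = 14 / 0.04774

Q ≈ 293 W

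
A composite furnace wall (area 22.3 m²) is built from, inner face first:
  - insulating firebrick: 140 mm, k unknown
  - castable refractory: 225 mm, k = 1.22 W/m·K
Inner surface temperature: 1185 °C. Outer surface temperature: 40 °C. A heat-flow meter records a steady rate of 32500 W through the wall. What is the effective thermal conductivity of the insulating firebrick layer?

k ≈ 0.233 W/(m·K)

Treating each layer as a thermal resistance in series:
R_castable refractory = L/(kA) = 0.225/(1.22×22.3) = 0.00827 K/W
Sum of known resistances R_other = 0.00827 K/W
Total R = ΔT/Q = 1145/32500 = 0.03523 K/W
R_insulating firebrick = R_total − R_other = 0.02696 K/W
k = L/(R·A) = 0.14/(0.02696×22.3)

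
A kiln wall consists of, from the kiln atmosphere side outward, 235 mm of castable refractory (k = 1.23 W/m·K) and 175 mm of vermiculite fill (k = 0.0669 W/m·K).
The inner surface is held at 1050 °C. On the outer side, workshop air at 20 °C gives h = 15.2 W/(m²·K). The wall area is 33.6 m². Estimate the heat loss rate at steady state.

Thermal resistances in series:
R_castable refractory = L/(kA) = 0.235/(1.23×33.6) = 0.005686 K/W
R_vermiculite fill = L/(kA) = 0.175/(0.0669×33.6) = 0.07785 K/W
R_outer film = 1/(h_o·A) = 1/(15.2×33.6) = 0.001958 K/W
R_total = 0.0855 K/W
Q = ΔT / R_total = 1030 / 0.0855

Q ≈ 12000 W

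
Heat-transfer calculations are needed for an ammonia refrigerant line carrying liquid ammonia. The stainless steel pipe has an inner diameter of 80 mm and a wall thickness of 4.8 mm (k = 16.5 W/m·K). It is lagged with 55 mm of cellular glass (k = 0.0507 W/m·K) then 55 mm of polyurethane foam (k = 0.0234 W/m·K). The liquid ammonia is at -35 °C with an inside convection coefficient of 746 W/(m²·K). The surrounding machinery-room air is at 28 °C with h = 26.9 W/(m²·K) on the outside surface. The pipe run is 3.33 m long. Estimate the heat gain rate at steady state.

Q ≈ 37.8 W

Per-layer cylindrical resistances, series-summed:
R_inner film = 1/(h_i·2πr₁L) = 1/(746×2π×0.04×3.33) = 0.001602 K/W
R_stainless steel pipe wall = ln(44.8/40)/(2π×16.5×3.33) = 3.283×10^-4 K/W
R_cellular glass = ln(99.8/44.8)/(2π×0.0507×3.33) = 0.7551 K/W
R_polyurethane foam = ln(154.8/99.8)/(2π×0.0234×3.33) = 0.8966 K/W
R_outer film = 1/(h_o·2πr_oL) = 1/(26.9×2π×0.1548×3.33) = 0.01148 K/W
R_total = 1.665 K/W
Q = ΔT/R_total = 63/1.665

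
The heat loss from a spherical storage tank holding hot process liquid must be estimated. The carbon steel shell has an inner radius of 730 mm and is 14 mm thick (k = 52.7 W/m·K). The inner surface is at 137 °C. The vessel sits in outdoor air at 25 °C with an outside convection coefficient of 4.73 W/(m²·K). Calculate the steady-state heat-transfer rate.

Q ≈ 3680 W

Radial (spherical) resistances in series:
R_carbon steel shell = (1/0.73 − 1/0.744)/(4π×52.7) = 3.892×10^-5 K/W
R_outer film = 1/(h·4πr_o²) = 1/(4.73×4π×0.744²) = 0.03039 K/W
R_total = 0.03043 K/W
Q = ΔT/R_total = 112/0.03043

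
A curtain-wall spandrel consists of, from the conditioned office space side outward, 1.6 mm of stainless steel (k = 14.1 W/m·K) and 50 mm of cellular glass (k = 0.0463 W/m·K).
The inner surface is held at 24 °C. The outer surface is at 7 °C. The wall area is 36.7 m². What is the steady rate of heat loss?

Treating each layer as a thermal resistance in series:
R_stainless steel = L/(kA) = 0.0016/(14.1×36.7) = 3.092×10^-6 K/W
R_cellular glass = L/(kA) = 0.05/(0.0463×36.7) = 0.02943 K/W
R_total = 0.02943 K/W
Q = ΔT / R_total = 17 / 0.02943

Q ≈ 578 W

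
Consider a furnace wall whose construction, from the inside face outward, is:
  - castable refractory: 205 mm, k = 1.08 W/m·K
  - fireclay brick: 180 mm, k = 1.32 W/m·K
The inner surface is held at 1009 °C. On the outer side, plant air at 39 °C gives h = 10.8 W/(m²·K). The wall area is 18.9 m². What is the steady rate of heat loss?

Treating each layer as a thermal resistance in series:
R_castable refractory = L/(kA) = 0.205/(1.08×18.9) = 0.01004 K/W
R_fireclay brick = L/(kA) = 0.18/(1.32×18.9) = 0.007215 K/W
R_outer film = 1/(h_o·A) = 1/(10.8×18.9) = 0.004899 K/W
R_total = 0.02216 K/W
Q = ΔT / R_total = 970 / 0.02216

Q ≈ 43800 W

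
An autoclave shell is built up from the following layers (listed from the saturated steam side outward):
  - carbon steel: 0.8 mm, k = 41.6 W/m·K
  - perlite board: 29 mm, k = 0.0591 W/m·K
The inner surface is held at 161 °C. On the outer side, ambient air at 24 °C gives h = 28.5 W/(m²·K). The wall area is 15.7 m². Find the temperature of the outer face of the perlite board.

Model the wall as resistances in series:
R_carbon steel = L/(kA) = 0.0008/(41.6×15.7) = 1.225×10^-6 K/W
R_perlite board = L/(kA) = 0.029/(0.0591×15.7) = 0.03125 K/W
R_outer film = 1/(h_o·A) = 1/(28.5×15.7) = 0.002235 K/W
R_total = 0.03349 K/W;  Q = ΔT/R_total = 137/0.03349 = 4091 W
T_interface = T_inner − Q·ΣR(inner→interface) = 161 − 4090×0.03126

T ≈ 33.1 °C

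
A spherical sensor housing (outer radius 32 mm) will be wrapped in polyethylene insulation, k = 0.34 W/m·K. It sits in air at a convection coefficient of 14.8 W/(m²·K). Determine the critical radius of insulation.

r_cr ≈ 45.9 mm

For a sphere r_cr = 2k/h = 2×0.34/14.8
r_cr = 45.9 mm; since the bare radius (32 mm) is below r_cr, adding a thin layer of insulation will *increase* heat loss.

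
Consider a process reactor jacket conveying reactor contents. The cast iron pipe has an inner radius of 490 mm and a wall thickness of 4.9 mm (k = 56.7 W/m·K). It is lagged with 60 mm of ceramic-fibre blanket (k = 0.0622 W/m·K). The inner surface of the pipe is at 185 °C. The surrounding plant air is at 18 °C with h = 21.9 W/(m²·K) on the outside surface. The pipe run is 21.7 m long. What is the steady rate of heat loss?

For a radial system each layer contributes R = ln(r_out/r_in)/(2πkL); films add R = 1/(hA).
R_cast iron pipe wall = ln(494.9/490)/(2π×56.7×21.7) = 1.287×10^-6 K/W
R_ceramic-fibre blanket = ln(554.9/494.9)/(2π×0.0622×21.7) = 0.01349 K/W
R_outer film = 1/(h_o·2πr_oL) = 1/(21.9×2π×0.5549×21.7) = 6.035×10^-4 K/W
R_total = 0.0141 K/W
Q = ΔT/R_total = 167/0.0141

Q ≈ 11800 W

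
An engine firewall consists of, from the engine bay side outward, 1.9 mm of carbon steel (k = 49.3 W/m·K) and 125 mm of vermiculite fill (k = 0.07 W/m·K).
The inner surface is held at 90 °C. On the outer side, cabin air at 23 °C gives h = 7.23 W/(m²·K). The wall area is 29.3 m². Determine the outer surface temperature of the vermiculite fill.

T ≈ 27.8 °C

Thermal resistances in series:
R_carbon steel = L/(kA) = 0.0019/(49.3×29.3) = 1.315×10^-6 K/W
R_vermiculite fill = L/(kA) = 0.125/(0.07×29.3) = 0.06095 K/W
R_outer film = 1/(h_o·A) = 1/(7.23×29.3) = 0.004721 K/W
R_total = 0.06567 K/W;  Q = ΔT/R_total = 67/0.06567 = 1020 W
T_interface = T_inner − Q·ΣR(inner→interface) = 90 − 1020×0.06095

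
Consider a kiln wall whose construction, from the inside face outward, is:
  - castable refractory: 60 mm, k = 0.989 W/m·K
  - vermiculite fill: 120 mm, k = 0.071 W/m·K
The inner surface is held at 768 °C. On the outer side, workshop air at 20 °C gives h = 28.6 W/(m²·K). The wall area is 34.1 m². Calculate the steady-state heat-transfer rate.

Using the resistance-network approach (series):
R_castable refractory = L/(kA) = 0.06/(0.989×34.1) = 0.001779 K/W
R_vermiculite fill = L/(kA) = 0.12/(0.071×34.1) = 0.04956 K/W
R_outer film = 1/(h_o·A) = 1/(28.6×34.1) = 0.001025 K/W
R_total = 0.05237 K/W
Q = ΔT / R_total = 748 / 0.05237

Q ≈ 14300 W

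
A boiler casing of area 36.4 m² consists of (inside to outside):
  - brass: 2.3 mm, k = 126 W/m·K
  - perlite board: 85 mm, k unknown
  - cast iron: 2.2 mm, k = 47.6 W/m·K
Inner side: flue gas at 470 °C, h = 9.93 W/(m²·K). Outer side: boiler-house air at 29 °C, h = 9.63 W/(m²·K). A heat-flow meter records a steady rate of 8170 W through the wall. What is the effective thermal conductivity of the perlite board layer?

k ≈ 0.0483 W/(m·K)

Series thermal resistances:
R_inner film = 1/(h_i·A) = 1/(9.93×36.4) = 0.002767 K/W
R_brass = L/(kA) = 0.0023/(126×36.4) = 5.015×10^-7 K/W
R_cast iron = L/(kA) = 0.0022/(47.6×36.4) = 1.27×10^-6 K/W
R_outer film = 1/(h_o·A) = 1/(9.63×36.4) = 0.002853 K/W
Sum of known resistances R_other = 0.005621 K/W
Total R = ΔT/Q = 441/8170 = 0.05398 K/W
R_perlite board = R_total − R_other = 0.04836 K/W
k = L/(R·A) = 0.085/(0.04836×36.4)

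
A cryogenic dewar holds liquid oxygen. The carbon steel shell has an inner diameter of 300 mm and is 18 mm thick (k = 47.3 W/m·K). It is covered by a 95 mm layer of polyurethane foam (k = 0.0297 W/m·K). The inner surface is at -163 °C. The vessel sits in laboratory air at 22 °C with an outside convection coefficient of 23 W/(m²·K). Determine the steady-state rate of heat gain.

Each spherical layer contributes R = (1/r_i − 1/r_o)/(4πk):
R_carbon steel shell = (1/0.15 − 1/0.168)/(4π×47.3) = 0.001202 K/W
R_polyurethane foam = (1/0.168 − 1/0.263)/(4π×0.0297) = 5.761 K/W
R_outer film = 1/(h·4πr_o²) = 1/(23×4π×0.263²) = 0.05002 K/W
R_total = 5.812 K/W
Q = ΔT/R_total = 185/5.812

Q ≈ 31.8 W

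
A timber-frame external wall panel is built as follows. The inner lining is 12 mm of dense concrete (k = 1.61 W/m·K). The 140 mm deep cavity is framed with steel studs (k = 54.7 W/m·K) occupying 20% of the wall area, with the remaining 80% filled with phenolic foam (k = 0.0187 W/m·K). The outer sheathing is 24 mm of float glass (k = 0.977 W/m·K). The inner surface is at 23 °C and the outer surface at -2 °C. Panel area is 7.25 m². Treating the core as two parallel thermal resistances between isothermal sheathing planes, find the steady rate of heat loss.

Q ≈ 4050 W

Sheathing layers in series; stud and cavity paths in parallel between them.
R_inner = 0.012/(1.61×7.25) = 0.001028 K/W
R_stud  = 0.14/(54.7×0.2×7.25) = 0.001765 K/W
R_cav   = 0.14/(0.0187×0.8×7.25) = 1.291 K/W
1/R_core = 1/R_stud + 1/R_cav → R_core = 0.001763 K/W
R_outer = 0.024/(0.977×7.25) = 0.003388 K/W
R_total = 0.006179 K/W
Q = ΔT/R_total = 25/0.006179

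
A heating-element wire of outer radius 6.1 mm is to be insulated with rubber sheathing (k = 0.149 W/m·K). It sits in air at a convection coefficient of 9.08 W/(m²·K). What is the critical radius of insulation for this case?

For a cylinder r_cr = k/h = 0.149/9.08
r_cr = 16.4 mm; since the bare radius (6.1 mm) is below r_cr, adding a thin layer of insulation will *increase* heat loss.

r_cr ≈ 16.4 mm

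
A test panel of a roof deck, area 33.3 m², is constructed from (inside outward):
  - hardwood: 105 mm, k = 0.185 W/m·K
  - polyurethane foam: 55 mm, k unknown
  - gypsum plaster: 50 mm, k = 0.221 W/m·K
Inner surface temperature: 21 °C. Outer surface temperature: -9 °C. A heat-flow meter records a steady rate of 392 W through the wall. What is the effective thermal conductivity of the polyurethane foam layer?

Using the resistance-network approach (series):
R_hardwood = L/(kA) = 0.105/(0.185×33.3) = 0.01704 K/W
R_gypsum plaster = L/(kA) = 0.05/(0.221×33.3) = 0.006794 K/W
Sum of known resistances R_other = 0.02384 K/W
Total R = ΔT/Q = 30/392 = 0.07653 K/W
R_polyurethane foam = R_total − R_other = 0.05269 K/W
k = L/(R·A) = 0.055/(0.05269×33.3)

k ≈ 0.0313 W/(m·K)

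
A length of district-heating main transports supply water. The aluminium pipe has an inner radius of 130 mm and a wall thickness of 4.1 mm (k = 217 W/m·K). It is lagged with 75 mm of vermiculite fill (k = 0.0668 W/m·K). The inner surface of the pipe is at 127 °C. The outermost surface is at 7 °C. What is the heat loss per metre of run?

q′ ≈ 113 W/m

Cylindrical conduction, so R = ln(r₂/r₁)/(2πkL) per layer, in series:
R_aluminium pipe wall = ln(134.1/130)/(2π×217×1) = 2.277×10^-5 K/W
R_vermiculite fill = ln(209.1/134.1)/(2π×0.0668×1) = 1.058 K/W
R_total = 1.058 K/W
Q = ΔT/R_total = 120/1.058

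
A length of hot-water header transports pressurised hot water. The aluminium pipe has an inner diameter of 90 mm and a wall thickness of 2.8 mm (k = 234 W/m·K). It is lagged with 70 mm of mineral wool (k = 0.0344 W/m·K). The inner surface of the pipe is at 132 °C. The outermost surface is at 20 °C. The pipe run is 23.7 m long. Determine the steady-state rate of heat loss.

Per-layer cylindrical resistances, series-summed:
R_aluminium pipe wall = ln(47.8/45)/(2π×234×23.7) = 1.732×10^-6 K/W
R_mineral wool = ln(117.8/47.8)/(2π×0.0344×23.7) = 0.1761 K/W
R_total = 0.1761 K/W
Q = ΔT/R_total = 112/0.1761

Q ≈ 636 W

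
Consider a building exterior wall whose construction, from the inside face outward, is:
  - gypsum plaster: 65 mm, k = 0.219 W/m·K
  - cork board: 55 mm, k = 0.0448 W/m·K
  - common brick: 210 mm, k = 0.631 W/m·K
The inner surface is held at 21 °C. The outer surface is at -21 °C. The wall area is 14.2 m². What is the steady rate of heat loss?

Using the resistance-network approach (series):
R_gypsum plaster = L/(kA) = 0.065/(0.219×14.2) = 0.0209 K/W
R_cork board = L/(kA) = 0.055/(0.0448×14.2) = 0.08646 K/W
R_common brick = L/(kA) = 0.21/(0.631×14.2) = 0.02344 K/W
R_total = 0.1308 K/W
Q = ΔT / R_total = 42 / 0.1308

Q ≈ 321 W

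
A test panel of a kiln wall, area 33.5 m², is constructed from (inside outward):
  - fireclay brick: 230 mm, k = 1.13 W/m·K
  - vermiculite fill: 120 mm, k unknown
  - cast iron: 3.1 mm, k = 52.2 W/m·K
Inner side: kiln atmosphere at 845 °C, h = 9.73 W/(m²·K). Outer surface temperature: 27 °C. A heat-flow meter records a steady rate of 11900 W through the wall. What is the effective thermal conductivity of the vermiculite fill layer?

k ≈ 0.0601 W/(m·K)

Series thermal resistances:
R_inner film = 1/(h_i·A) = 1/(9.73×33.5) = 0.003068 K/W
R_fireclay brick = L/(kA) = 0.23/(1.13×33.5) = 0.006076 K/W
R_cast iron = L/(kA) = 0.0031/(52.2×33.5) = 1.773×10^-6 K/W
Sum of known resistances R_other = 0.009145 K/W
Total R = ΔT/Q = 818/11900 = 0.06874 K/W
R_vermiculite fill = R_total − R_other = 0.05959 K/W
k = L/(R·A) = 0.12/(0.05959×33.5)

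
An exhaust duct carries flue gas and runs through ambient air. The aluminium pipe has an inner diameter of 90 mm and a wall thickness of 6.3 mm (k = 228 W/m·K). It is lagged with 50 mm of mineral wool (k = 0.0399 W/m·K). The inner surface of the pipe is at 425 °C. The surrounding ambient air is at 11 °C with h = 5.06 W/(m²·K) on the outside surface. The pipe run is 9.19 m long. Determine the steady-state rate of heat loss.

For a radial system each layer contributes R = ln(r_out/r_in)/(2πkL); films add R = 1/(hA).
R_aluminium pipe wall = ln(51.3/45)/(2π×228×9.19) = 9.953×10^-6 K/W
R_mineral wool = ln(101.3/51.3)/(2π×0.0399×9.19) = 0.2953 K/W
R_outer film = 1/(h_o·2πr_oL) = 1/(5.06×2π×0.1013×9.19) = 0.03379 K/W
R_total = 0.3291 K/W
Q = ΔT/R_total = 414/0.3291

Q ≈ 1260 W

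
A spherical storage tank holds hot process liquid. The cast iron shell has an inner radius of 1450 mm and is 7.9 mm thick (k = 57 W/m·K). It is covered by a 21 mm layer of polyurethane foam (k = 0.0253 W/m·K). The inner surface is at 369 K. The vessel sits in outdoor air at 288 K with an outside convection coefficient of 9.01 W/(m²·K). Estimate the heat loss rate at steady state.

For a spherical shell R = (1/r₁ − 1/r₂)/(4πk); film R = 1/(h·4πr²). In series:
R_cast iron shell = (1/1.45 − 1/1.4579)/(4π×57) = 5.217×10^-6 K/W
R_polyurethane foam = (1/1.4579 − 1/1.4789)/(4π×0.0253) = 0.03064 K/W
R_outer film = 1/(h·4πr_o²) = 1/(9.01×4π×1.4789²) = 0.004038 K/W
R_total = 0.03468 K/W
Q = ΔT/R_total = 81/0.03468

Q ≈ 2340 W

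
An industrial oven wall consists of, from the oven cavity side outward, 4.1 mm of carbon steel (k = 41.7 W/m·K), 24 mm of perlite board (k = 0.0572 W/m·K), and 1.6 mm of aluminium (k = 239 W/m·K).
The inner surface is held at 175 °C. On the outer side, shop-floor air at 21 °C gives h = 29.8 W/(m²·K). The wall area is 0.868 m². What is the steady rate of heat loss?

Series thermal resistances:
R_carbon steel = L/(kA) = 0.0041/(41.7×0.868) = 1.133×10^-4 K/W
R_perlite board = L/(kA) = 0.024/(0.0572×0.868) = 0.4834 K/W
R_aluminium = L/(kA) = 0.0016/(239×0.868) = 7.713×10^-6 K/W
R_outer film = 1/(h_o·A) = 1/(29.8×0.868) = 0.03866 K/W
R_total = 0.5222 K/W
Q = ΔT / R_total = 154 / 0.5222

Q ≈ 295 W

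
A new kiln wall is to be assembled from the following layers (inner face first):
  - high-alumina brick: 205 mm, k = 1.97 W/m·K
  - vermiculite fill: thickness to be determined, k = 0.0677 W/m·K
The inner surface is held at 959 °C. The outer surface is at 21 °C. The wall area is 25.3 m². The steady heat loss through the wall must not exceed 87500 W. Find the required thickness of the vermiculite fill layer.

Model the wall as resistances in series:
R_high-alumina brick = L/(kA) = 0.205/(1.97×25.3) = 0.004113 K/W
Sum of the known resistances R_other = 0.004113 K/W
Required total resistance R_tot = ΔT/Q_allow = 938/87500 = 0.01072 K/W
R_vermiculite fill = R_tot − R_other = 0.006607 K/W
L = R·k·A = 0.006607×0.0677×25.3

L ≈ 11.3 mm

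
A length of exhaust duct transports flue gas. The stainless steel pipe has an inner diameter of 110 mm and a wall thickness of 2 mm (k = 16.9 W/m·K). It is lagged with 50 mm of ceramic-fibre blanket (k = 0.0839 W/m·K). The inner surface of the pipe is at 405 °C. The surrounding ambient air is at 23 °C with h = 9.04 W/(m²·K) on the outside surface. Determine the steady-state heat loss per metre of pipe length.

q′ ≈ 281 W/m

Treating each annulus and film as a series resistance:
R_stainless steel pipe wall = ln(57/55)/(2π×16.9×1) = 3.364×10^-4 K/W
R_ceramic-fibre blanket = ln(107/57)/(2π×0.0839×1) = 1.195 K/W
R_outer film = 1/(h_o·2πr_oL) = 1/(9.04×2π×0.107×1) = 0.1645 K/W
R_total = 1.36 K/W
Q = ΔT/R_total = 382/1.36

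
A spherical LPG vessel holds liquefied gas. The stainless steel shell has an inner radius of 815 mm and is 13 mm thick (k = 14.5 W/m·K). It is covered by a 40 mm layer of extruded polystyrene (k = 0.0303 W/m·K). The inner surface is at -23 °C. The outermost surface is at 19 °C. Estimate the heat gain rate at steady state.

Spherical conduction: R = (1/r_in − 1/r_out)/(4πk) per layer; series-sum.
R_stainless steel shell = (1/0.815 − 1/0.828)/(4π×14.5) = 1.057×10^-4 K/W
R_extruded polystyrene = (1/0.828 − 1/0.868)/(4π×0.0303) = 0.1462 K/W
R_total = 0.1463 K/W
Q = ΔT/R_total = 42/0.1463

Q ≈ 287 W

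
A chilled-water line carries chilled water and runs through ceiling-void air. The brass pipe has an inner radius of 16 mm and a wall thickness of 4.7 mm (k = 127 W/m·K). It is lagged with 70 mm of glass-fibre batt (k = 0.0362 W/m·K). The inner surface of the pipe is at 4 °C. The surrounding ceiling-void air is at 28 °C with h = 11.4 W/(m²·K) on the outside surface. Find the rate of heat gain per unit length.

q′ ≈ 3.61 W/m

For a radial system each layer contributes R = ln(r_out/r_in)/(2πkL); films add R = 1/(hA).
R_brass pipe wall = ln(20.7/16)/(2π×127×1) = 3.228×10^-4 K/W
R_glass-fibre batt = ln(90.7/20.7)/(2π×0.0362×1) = 6.496 K/W
R_outer film = 1/(h_o·2πr_oL) = 1/(11.4×2π×0.0907×1) = 0.1539 K/W
R_total = 6.65 K/W
Q = ΔT/R_total = 24/6.65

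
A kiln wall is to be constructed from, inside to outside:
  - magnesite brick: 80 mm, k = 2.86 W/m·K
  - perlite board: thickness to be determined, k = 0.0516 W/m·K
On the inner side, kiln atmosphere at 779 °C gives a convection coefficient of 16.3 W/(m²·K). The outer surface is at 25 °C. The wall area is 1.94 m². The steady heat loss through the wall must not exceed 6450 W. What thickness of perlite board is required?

L ≈ 7.09 mm

Thermal resistances in series:
R_inner film = 1/(h_i·A) = 1/(16.3×1.94) = 0.03162 K/W
R_magnesite brick = L/(kA) = 0.08/(2.86×1.94) = 0.01442 K/W
Sum of the known resistances R_other = 0.04604 K/W
Required total resistance R_tot = ΔT/Q_allow = 754/6450 = 0.1169 K/W
R_perlite board = R_tot − R_other = 0.07086 K/W
L = R·k·A = 0.07086×0.0516×1.94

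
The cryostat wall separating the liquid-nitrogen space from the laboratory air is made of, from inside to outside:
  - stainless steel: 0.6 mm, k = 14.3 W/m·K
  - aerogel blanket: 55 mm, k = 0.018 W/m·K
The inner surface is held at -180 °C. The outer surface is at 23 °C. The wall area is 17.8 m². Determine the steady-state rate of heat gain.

Q ≈ 1180 W

Treating each layer as a thermal resistance in series:
R_stainless steel = L/(kA) = 0.0006/(14.3×17.8) = 2.357×10^-6 K/W
R_aerogel blanket = L/(kA) = 0.055/(0.018×17.8) = 0.1717 K/W
R_total = 0.1717 K/W
Q = ΔT / R_total = 203 / 0.1717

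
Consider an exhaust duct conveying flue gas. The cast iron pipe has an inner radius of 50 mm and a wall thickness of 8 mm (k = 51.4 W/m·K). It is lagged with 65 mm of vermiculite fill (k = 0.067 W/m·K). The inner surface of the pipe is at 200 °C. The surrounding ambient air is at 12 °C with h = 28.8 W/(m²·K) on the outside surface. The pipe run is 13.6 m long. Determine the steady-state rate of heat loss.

Radial resistances (cylindrical: R_cond = ln(r_o/r_i)/(2πkL), R_conv = 1/(h·2πrL)):
R_cast iron pipe wall = ln(58/50)/(2π×51.4×13.6) = 3.379×10^-5 K/W
R_vermiculite fill = ln(123/58)/(2π×0.067×13.6) = 0.1313 K/W
R_outer film = 1/(h_o·2πr_oL) = 1/(28.8×2π×0.123×13.6) = 0.003304 K/W
R_total = 0.1346 K/W
Q = ΔT/R_total = 188/0.1346

Q ≈ 1400 W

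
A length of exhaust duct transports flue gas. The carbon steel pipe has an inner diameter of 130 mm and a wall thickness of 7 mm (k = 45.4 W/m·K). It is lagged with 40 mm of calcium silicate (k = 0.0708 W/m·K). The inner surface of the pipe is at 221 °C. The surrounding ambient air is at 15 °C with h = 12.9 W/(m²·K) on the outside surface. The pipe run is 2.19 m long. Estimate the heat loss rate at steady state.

Radial resistances (cylindrical: R_cond = ln(r_o/r_i)/(2πkL), R_conv = 1/(h·2πrL)):
R_carbon steel pipe wall = ln(72/65)/(2π×45.4×2.19) = 1.637×10^-4 K/W
R_calcium silicate = ln(112/72)/(2π×0.0708×2.19) = 0.4535 K/W
R_outer film = 1/(h_o·2πr_oL) = 1/(12.9×2π×0.112×2.19) = 0.0503 K/W
R_total = 0.504 K/W
Q = ΔT/R_total = 206/0.504

Q ≈ 409 W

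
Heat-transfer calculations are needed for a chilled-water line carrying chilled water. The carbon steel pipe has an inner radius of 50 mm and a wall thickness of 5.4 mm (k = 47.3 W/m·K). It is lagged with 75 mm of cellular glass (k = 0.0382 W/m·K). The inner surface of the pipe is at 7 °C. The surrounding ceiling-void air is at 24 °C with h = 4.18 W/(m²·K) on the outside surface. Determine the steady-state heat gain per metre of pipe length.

q′ ≈ 4.41 W/m

For a radial system each layer contributes R = ln(r_out/r_in)/(2πkL); films add R = 1/(hA).
R_carbon steel pipe wall = ln(55.4/50)/(2π×47.3×1) = 3.451×10^-4 K/W
R_cellular glass = ln(130.4/55.4)/(2π×0.0382×1) = 3.567 K/W
R_outer film = 1/(h_o·2πr_oL) = 1/(4.18×2π×0.1304×1) = 0.292 K/W
R_total = 3.859 K/W
Q = ΔT/R_total = 17/3.859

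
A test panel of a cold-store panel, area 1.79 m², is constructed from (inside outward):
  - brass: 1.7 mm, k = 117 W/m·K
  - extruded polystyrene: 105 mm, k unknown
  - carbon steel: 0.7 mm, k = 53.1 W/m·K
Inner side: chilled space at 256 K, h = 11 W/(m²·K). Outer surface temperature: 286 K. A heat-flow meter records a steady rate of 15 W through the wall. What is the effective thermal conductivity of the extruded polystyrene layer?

Series thermal resistances:
R_inner film = 1/(h_i·A) = 1/(11×1.79) = 0.05079 K/W
R_brass = L/(kA) = 0.0017/(117×1.79) = 8.117×10^-6 K/W
R_carbon steel = L/(kA) = 0.0007/(53.1×1.79) = 7.365×10^-6 K/W
Sum of known resistances R_other = 0.0508 K/W
Total R = ΔT/Q = 30/15 = 2 K/W
R_extruded polystyrene = R_total − R_other = 1.949 K/W
k = L/(R·A) = 0.105/(1.949×1.79)

k ≈ 0.0301 W/(m·K)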